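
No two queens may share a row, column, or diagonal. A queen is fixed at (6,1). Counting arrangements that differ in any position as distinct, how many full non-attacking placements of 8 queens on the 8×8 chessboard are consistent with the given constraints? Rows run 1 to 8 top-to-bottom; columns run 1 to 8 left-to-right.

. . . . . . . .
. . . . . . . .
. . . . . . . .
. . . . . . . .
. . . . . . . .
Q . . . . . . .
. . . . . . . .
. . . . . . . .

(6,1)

Branch on row 1: col 2 → 1; col 3 → 4; col 4 → 4; col 5 → 4; col 7 → 3; col 8 → 0.
Sum: 1 + 4 + 4 + 4 + 3 + 0 = 16.

16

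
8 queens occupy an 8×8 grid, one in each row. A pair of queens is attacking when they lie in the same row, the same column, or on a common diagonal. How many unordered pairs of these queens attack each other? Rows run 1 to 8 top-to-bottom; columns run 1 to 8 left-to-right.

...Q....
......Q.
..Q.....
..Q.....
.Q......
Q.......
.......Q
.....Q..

4

Same column: (3,3)–(4,3) (column 3).
Same diagonal: (4,3)–(5,2) (|4−5| = |3−2| = 1); (4,3)–(6,1) (|4−6| = |3−1| = 2); (5,2)–(6,1) (|5−6| = |2−1| = 1).
Total attacking pairs: 4.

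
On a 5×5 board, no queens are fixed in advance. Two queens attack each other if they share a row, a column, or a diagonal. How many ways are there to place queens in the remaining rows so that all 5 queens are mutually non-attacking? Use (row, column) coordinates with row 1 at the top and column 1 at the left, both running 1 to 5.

10

Branch on row 1: col 1 → 2; col 2 → 2; col 3 → 2; col 4 → 2; col 5 → 2.
Sum: 2 + 2 + 2 + 2 + 2 = 10.
(This is the classic 5-queens count.)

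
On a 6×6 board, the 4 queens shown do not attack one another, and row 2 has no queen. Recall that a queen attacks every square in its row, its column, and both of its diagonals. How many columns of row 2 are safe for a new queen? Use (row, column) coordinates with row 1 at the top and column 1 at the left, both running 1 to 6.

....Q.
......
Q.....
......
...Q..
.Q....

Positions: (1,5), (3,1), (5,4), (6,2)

1

(1,5) attacks row 2 at column 5 and diagonals 4, 6.
(3,1) attacks row 2 at column 1 and diagonals 2.
(5,4) attacks row 2 at column 4 and diagonals 1.
(6,2) attacks row 2 at column 2 and diagonals 6.
Attacked columns: {1, 2, 4, 5, 6}. Safe: {3}.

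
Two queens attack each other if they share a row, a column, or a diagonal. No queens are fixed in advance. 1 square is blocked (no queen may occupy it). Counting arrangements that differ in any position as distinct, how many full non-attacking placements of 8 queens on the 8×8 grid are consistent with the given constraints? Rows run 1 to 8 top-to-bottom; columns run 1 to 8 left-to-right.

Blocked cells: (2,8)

84

Branch on row 1: col 1 → 4; col 2 → 7; col 3 → 15; col 4 → 15; col 5 → 16; col 6 → 15; col 7 → 8; col 8 → 4.
Sum: 4 + 7 + 15 + 15 + 16 + 15 + 8 + 4 = 84.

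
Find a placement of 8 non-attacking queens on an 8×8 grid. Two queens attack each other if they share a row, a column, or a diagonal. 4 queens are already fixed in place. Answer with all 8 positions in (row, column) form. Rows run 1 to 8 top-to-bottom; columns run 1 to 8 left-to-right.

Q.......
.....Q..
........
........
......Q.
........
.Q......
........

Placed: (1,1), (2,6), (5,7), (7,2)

Row 3: attacked by (1,1)→{1,3}; (2,6)→{5,6,7}; (5,7)→{5,7}; (7,2)→{2,6}. Safe: 4, 8. Place at column 8.
Row 4: attacked by (1,1)→{1,4}; (2,6)→{4,6,8}; (3,8)→{7,8}; (5,7)→{6,7,8}; (7,2)→{2,5}. Safe: 3. Place at column 3.
Row 6: attacked by (1,1)→{1,6}; (2,6)→{2,6}; (3,8)→{5,8}; (4,3)→{1,3,5}; (5,7)→{6,7,8}; (7,2)→{1,2,3}. Safe: 4. Place at column 4.
Row 8: attacked by (1,1)→{1,8}; (2,6)→{6}; (3,8)→{3,8}; (4,3)→{3,7}; (5,7)→{4,7}; (6,4)→{2,4,6}; (7,2)→{1,2,3}. Safe: 5. Place at column 5.
Columns [1, 6, 8, 3, 7, 4, 2, 5], r−c [0, -4, -5, 1, -2, 2, 5, 3], r+c [2, 8, 11, 7, 12, 10, 9, 13] are all distinct, so no two queens attack.

(1,1) (2,6) (3,8) (4,3) (5,7) (6,4) (7,2) (8,5)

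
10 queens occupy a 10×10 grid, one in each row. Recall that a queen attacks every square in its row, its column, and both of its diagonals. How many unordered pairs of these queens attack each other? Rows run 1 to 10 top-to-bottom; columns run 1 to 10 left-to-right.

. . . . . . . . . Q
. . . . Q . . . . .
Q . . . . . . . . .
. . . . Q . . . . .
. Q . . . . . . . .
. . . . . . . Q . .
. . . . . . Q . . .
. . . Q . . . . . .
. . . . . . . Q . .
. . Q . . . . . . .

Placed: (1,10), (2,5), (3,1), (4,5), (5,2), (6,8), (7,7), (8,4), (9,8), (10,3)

4

Same column: (2,5)–(4,5) (column 5); (6,8)–(9,8) (column 8).
Same diagonal: (2,5)–(5,2) (|2−5| = |5−2| = 3); (6,8)–(7,7) (|6−7| = |8−7| = 1).
Total attacking pairs: 4.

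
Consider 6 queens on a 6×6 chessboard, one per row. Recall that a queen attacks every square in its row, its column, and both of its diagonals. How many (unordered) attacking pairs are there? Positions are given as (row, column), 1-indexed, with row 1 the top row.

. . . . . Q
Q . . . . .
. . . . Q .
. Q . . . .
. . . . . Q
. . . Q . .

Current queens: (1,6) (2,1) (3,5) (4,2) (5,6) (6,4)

Same column: (1,6)–(5,6) (column 6).
Same diagonal: (4,2)–(6,4) (|4−6| = |2−4| = 2).
Total attacking pairs: 2.

2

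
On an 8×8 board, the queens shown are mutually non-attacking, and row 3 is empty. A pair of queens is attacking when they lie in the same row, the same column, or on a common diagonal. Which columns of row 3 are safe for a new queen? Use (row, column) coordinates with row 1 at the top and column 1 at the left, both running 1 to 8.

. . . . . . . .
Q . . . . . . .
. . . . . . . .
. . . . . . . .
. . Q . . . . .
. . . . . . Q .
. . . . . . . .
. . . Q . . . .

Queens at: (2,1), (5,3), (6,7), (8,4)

columns 6, 8

(2,1) attacks row 3 at column 1 and diagonals 2.
(5,3) attacks row 3 at column 3 and diagonals 1, 5.
(6,7) attacks row 3 at column 7 and diagonals 4.
(8,4) attacks row 3 at column 4.
Attacked columns: {1, 2, 3, 4, 5, 7}. Safe: {6, 8}.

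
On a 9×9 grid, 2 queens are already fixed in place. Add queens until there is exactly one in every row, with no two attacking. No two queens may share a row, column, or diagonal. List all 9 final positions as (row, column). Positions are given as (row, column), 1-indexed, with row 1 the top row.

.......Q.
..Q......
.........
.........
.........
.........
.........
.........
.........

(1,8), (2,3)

Row 3: attacked by (1,8)→{6,8}; (2,3)→{2,3,4}. Safe: 1, 5, 7, 9. Place at column 1.
Row 4: attacked by (1,8)→{5,8}; (2,3)→{1,3,5}; (3,1)→{1,2}. Safe: 4, 6, 7, 9. Place at column 4.
Row 5: attacked by (1,8)→{4,8}; (2,3)→{3,6}; (3,1)→{1,3}; (4,4)→{3,4,5}. Safe: 2, 7, 9. Place at column 7.
Row 6: attacked by (1,8)→{3,8}; (2,3)→{3,7}; (3,1)→{1,4}; (4,4)→{2,4,6}; (5,7)→{6,7,8}. Safe: 5, 9. Place at column 9.
Row 7: attacked by (1,8)→{2,8}; (2,3)→{3,8}; (3,1)→{1,5}; (4,4)→{1,4,7}; (5,7)→{5,7,9}; (6,9)→{8,9}. Safe: 6. Place at column 6.
Row 8: attacked by (1,8)→{1,8}; (2,3)→{3,9}; (3,1)→{1,6}; (4,4)→{4,8}; (5,7)→{4,7}; (6,9)→{7,9}; (7,6)→{5,6,7}. Safe: 2. Place at column 2.
Row 9: attacked by (1,8)→{8}; (2,3)→{3}; (3,1)→{1,7}; (4,4)→{4,9}; (5,7)→{3,7}; (6,9)→{6,9}; (7,6)→{4,6,8}; (8,2)→{1,2,3}. Safe: 5. Place at column 5.
Columns [8, 3, 1, 4, 7, 9, 6, 2, 5], r−c [-7, -1, 2, 0, -2, -3, 1, 6, 4], r+c [9, 5, 4, 8, 12, 15, 13, 10, 14] are all distinct, so no two queens attack.

(1,8) (2,3) (3,1) (4,4) (5,7) (6,9) (7,6) (8,2) (9,5)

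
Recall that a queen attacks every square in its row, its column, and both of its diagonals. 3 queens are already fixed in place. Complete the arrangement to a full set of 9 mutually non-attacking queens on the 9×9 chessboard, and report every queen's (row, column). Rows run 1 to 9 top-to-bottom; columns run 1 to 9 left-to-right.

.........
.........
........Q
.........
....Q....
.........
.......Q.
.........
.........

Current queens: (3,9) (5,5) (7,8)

(1,3) (2,7) (3,9) (4,1) (5,5) (6,2) (7,8) (8,6) (9,4)

Row 1: attacked by (3,9)→{7,9}; (5,5)→{1,5,9}; (7,8)→{2,8}. Safe: 3, 4, 6. Place at column 3.
Row 2: attacked by (1,3)→{2,3,4}; (3,9)→{8,9}; (5,5)→{2,5,8}; (7,8)→{3,8}. Safe: 1, 6, 7. Place at column 7.
Row 4: attacked by (1,3)→{3,6}; (2,7)→{5,7,9}; (3,9)→{8,9}; (5,5)→{4,5,6}; (7,8)→{5,8}. Safe: 1, 2. Place at column 1.
Row 6: attacked by (1,3)→{3,8}; (2,7)→{3,7}; (3,9)→{6,9}; (4,1)→{1,3}; (5,5)→{4,5,6}; (7,8)→{7,8,9}. Safe: 2. Place at column 2.
Row 8: attacked by (1,3)→{3}; (2,7)→{1,7}; (3,9)→{4,9}; (4,1)→{1,5}; (5,5)→{2,5,8}; (6,2)→{2,4}; (7,8)→{7,8,9}. Safe: 6. Place at column 6.
Row 9: attacked by (1,3)→{3}; (2,7)→{7}; (3,9)→{3,9}; (4,1)→{1,6}; (5,5)→{1,5,9}; (6,2)→{2,5}; (7,8)→{6,8}; (8,6)→{5,6,7}. Safe: 4. Place at column 4.
Columns [3, 7, 9, 1, 5, 2, 8, 6, 4], r−c [-2, -5, -6, 3, 0, 4, -1, 2, 5], r+c [4, 9, 12, 5, 10, 8, 15, 14, 13] are all distinct, so no two queens attack.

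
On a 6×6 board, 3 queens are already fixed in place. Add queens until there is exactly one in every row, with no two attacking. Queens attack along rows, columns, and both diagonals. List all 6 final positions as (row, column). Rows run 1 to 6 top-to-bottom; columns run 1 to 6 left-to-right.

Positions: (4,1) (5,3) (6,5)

Row 1: attacked by (4,1)→{1,4}; (5,3)→{3}; (6,5)→{5}. Safe: 2, 6. Place at column 2.
Row 2: attacked by (1,2)→{1,2,3}; (4,1)→{1,3}; (5,3)→{3,6}; (6,5)→{1,5}. Safe: 4. Place at column 4.
Row 3: attacked by (1,2)→{2,4}; (2,4)→{3,4,5}; (4,1)→{1,2}; (5,3)→{1,3,5}; (6,5)→{2,5}. Safe: 6. Place at column 6.
Columns [2, 4, 6, 1, 3, 5], r−c [-1, -2, -3, 3, 2, 1], r+c [3, 6, 9, 5, 8, 11] are all distinct, so no two queens attack.

(1,2) (2,4) (3,6) (4,1) (5,3) (6,5)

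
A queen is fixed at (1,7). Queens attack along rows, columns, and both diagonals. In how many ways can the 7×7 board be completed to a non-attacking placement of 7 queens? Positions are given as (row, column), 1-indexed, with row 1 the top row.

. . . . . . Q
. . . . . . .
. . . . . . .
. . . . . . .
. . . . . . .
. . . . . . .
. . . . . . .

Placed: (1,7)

Branch on row 2: col 1 → 0; col 2 → 1; col 3 → 1; col 4 → 1; col 5 → 1.
Sum: 0 + 1 + 1 + 1 + 1 = 4.

4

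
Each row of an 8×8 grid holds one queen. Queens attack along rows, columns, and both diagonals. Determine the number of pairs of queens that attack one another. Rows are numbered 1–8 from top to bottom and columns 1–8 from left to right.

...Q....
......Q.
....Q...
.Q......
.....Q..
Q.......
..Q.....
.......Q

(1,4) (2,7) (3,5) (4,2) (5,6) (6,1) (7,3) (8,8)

0

All columns are distinct and no two queens satisfy |Δrow| = |Δcol|, so no pair attacks.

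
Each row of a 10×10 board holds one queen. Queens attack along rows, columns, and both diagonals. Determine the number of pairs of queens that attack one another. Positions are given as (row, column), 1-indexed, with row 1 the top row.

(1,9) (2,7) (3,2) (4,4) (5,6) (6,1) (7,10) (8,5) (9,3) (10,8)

All columns are distinct and no two queens satisfy |Δrow| = |Δcol|, so no pair attacks.

0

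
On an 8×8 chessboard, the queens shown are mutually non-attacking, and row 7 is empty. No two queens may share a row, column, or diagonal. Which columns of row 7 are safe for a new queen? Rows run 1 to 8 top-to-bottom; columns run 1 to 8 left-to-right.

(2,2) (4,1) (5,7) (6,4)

(2,2) attacks row 7 at column 2 and diagonals 7.
(4,1) attacks row 7 at column 1 and diagonals 4.
(5,7) attacks row 7 at column 7 and diagonals 5.
(6,4) attacks row 7 at column 4 and diagonals 3, 5.
Attacked columns: {1, 2, 3, 4, 5, 7}. Safe: {6, 8}.

columns 6, 8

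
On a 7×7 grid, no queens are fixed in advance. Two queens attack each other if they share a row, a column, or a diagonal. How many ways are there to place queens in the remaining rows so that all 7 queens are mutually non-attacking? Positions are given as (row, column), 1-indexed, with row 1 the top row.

Branch on row 1: col 1 → 4; col 2 → 7; col 3 → 6; col 4 → 6; col 5 → 6; col 6 → 7; col 7 → 4.
Sum: 4 + 7 + 6 + 6 + 6 + 7 + 4 = 40.
(This is the classic 7-queens count.)

40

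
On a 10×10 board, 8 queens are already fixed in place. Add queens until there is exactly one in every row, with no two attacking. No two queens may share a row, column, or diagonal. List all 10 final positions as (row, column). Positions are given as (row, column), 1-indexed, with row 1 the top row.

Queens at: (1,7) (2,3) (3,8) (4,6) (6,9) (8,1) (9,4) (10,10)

(1,7) (2,3) (3,8) (4,6) (5,2) (6,9) (7,5) (8,1) (9,4) (10,10)

Row 5: attacked by (1,7)→{3,7}; (2,3)→{3,6}; (3,8)→{6,8,10}; (4,6)→{5,6,7}; (6,9)→{8,9,10}; (8,1)→{1,4}; (9,4)→{4,8}; (10,10)→{5,10}. Safe: 2. Place at column 2.
Row 7: attacked by (1,7)→{1,7}; (2,3)→{3,8}; (3,8)→{4,8}; (4,6)→{3,6,9}; (5,2)→{2,4}; (6,9)→{8,9,10}; (8,1)→{1,2}; (9,4)→{2,4,6}; (10,10)→{7,10}. Safe: 5. Place at column 5.
Columns [7, 3, 8, 6, 2, 9, 5, 1, 4, 10], r−c [-6, -1, -5, -2, 3, -3, 2, 7, 5, 0], r+c [8, 5, 11, 10, 7, 15, 12, 9, 13, 20] are all distinct, so no two queens attack.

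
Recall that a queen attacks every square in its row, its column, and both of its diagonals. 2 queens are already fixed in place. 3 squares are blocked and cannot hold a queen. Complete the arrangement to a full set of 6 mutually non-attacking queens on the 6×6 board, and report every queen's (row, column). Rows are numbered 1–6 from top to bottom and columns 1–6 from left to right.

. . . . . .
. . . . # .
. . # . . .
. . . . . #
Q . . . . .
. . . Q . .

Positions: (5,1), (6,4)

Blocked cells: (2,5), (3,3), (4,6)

(1,3) (2,6) (3,2) (4,5) (5,1) (6,4)

Row 1: attacked by (5,1)→{1,5}; (6,4)→{4}. Safe: 2, 3, 6. Place at column 3.
Row 2: attacked by (1,3)→{2,3,4}; (5,1)→{1,4}; (6,4)→{4}. Blocked: 5. Safe: 6. Place at column 6.
Row 3: attacked by (1,3)→{1,3,5}; (2,6)→{5,6}; (5,1)→{1,3}; (6,4)→{1,4}. Blocked: 3. Safe: 2. Place at column 2.
Row 4: attacked by (1,3)→{3,6}; (2,6)→{4,6}; (3,2)→{1,2,3}; (5,1)→{1,2}; (6,4)→{2,4,6}. Blocked: 6. Safe: 5. Place at column 5.
Columns [3, 6, 2, 5, 1, 4], r−c [-2, -4, 1, -1, 4, 2], r+c [4, 8, 5, 9, 6, 10] are all distinct, so no two queens attack.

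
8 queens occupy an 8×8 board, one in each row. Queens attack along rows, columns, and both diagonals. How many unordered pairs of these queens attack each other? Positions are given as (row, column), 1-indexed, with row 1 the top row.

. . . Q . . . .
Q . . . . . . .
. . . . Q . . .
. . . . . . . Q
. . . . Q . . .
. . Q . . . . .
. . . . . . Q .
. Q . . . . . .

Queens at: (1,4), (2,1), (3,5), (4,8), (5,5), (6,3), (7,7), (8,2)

Same column: (3,5)–(5,5) (column 5).
Same diagonal: (5,5)–(7,7) (|5−7| = |5−7| = 2); (5,5)–(8,2) (|5−8| = |5−2| = 3).
Total attacking pairs: 3.

3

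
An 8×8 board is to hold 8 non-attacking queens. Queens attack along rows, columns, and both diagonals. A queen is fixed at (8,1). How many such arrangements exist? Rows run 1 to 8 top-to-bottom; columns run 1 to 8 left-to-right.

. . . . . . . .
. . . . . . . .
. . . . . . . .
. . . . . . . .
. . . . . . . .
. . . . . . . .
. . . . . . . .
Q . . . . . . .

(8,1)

4

Branch on row 1: col 2 → 0; col 3 → 2; col 4 → 1; col 5 → 1; col 6 → 0; col 7 → 0.
Sum: 0 + 2 + 1 + 1 + 0 + 0 = 4.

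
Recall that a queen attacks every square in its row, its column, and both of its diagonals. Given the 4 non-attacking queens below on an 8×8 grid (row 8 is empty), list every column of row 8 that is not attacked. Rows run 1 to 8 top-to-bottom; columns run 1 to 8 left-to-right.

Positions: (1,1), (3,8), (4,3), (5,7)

(1,1) attacks row 8 at column 1 and diagonals 8.
(3,8) attacks row 8 at column 8 and diagonals 3.
(4,3) attacks row 8 at column 3 and diagonals 7.
(5,7) attacks row 8 at column 7 and diagonals 4.
Attacked columns: {1, 3, 4, 7, 8}. Safe: {2, 5, 6}.

columns 2, 5, 6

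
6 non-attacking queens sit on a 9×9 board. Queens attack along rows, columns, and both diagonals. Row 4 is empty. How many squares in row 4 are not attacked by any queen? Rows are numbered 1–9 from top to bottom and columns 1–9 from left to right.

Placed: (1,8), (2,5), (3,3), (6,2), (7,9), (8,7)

(1,8) attacks row 4 at column 8 and diagonals 5.
(2,5) attacks row 4 at column 5 and diagonals 3, 7.
(3,3) attacks row 4 at column 3 and diagonals 2, 4.
(6,2) attacks row 4 at column 2 and diagonals 4.
(7,9) attacks row 4 at column 9 and diagonals 6.
(8,7) attacks row 4 at column 7 and diagonals 3.
Attacked columns: {2, 3, 4, 5, 6, 7, 8, 9}. Safe: {1}.

1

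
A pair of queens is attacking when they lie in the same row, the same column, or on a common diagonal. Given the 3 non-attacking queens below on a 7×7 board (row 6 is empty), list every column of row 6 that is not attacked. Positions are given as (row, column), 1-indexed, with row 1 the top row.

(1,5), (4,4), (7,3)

(1,5) attacks row 6 at column 5.
(4,4) attacks row 6 at column 4 and diagonals 2, 6.
(7,3) attacks row 6 at column 3 and diagonals 2, 4.
Attacked columns: {2, 3, 4, 5, 6}. Safe: {1, 7}.

columns 1, 7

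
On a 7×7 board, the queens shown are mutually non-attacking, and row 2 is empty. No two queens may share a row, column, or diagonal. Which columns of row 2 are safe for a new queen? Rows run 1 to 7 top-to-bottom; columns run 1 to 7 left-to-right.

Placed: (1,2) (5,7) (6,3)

(1,2) attacks row 2 at column 2 and diagonals 1, 3.
(5,7) attacks row 2 at column 7 and diagonals 4.
(6,3) attacks row 2 at column 3 and diagonals 7.
Attacked columns: {1, 2, 3, 4, 7}. Safe: {5, 6}.

columns 5, 6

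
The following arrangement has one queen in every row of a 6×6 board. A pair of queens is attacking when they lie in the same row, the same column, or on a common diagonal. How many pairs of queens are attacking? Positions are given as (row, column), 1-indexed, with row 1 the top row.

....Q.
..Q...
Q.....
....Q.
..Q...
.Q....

Same column: (1,5)–(4,5) (column 5); (2,3)–(5,3) (column 3).
Same diagonal: (2,3)–(4,5) (|2−4| = |3−5| = 2); (3,1)–(5,3) (|3−5| = |1−3| = 2); (5,3)–(6,2) (|5−6| = |3−2| = 1).
Total attacking pairs: 5.

5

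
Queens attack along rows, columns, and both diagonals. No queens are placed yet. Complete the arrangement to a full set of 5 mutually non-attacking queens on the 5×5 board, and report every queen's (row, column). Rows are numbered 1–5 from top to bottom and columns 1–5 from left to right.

Row 1: Safe: 1, 2, 3, 4, 5. Place at column 1.
Row 2: attacked by (1,1)→{1,2}. Safe: 3, 4, 5. Place at column 4.
Row 3: attacked by (1,1)→{1,3}; (2,4)→{3,4,5}. Safe: 2. Place at column 2.
Row 4: attacked by (1,1)→{1,4}; (2,4)→{2,4}; (3,2)→{1,2,3}. Safe: 5. Place at column 5.
Row 5: attacked by (1,1)→{1,5}; (2,4)→{1,4}; (3,2)→{2,4}; (4,5)→{4,5}. Safe: 3. Place at column 3.
Columns [1, 4, 2, 5, 3], r−c [0, -2, 1, -1, 2], r+c [2, 6, 5, 9, 8] are all distinct, so no two queens attack.

(1,1) (2,4) (3,2) (4,5) (5,3)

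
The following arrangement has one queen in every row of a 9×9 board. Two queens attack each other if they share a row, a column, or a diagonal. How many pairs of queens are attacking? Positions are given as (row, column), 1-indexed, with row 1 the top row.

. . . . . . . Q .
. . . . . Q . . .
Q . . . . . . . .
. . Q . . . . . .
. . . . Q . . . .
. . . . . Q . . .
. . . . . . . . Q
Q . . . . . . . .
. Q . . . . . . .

5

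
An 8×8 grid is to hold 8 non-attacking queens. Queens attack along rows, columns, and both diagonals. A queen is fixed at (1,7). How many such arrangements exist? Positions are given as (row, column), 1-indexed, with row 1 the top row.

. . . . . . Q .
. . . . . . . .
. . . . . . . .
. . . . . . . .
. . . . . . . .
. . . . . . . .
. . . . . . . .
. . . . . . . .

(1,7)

Branch on row 2: col 1 → 1; col 2 → 2; col 3 → 2; col 4 → 2; col 5 → 1.
Sum: 1 + 2 + 2 + 2 + 1 = 8.

8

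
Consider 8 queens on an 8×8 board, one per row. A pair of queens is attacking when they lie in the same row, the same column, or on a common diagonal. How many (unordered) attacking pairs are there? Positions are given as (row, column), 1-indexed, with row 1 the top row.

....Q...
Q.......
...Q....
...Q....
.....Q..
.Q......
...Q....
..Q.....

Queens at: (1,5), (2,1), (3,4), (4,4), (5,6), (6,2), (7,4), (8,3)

8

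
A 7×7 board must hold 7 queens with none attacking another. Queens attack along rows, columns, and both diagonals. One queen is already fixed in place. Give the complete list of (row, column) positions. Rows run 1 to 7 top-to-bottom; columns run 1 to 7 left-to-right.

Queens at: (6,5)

Row 1: attacked by (6,5)→{5}. Safe: 1, 2, 3, 4, 6, 7. Place at column 1.
Row 2: attacked by (1,1)→{1,2}; (6,5)→{1,5}. Safe: 3, 4, 6, 7. Place at column 6.
Row 3: attacked by (1,1)→{1,3}; (2,6)→{5,6,7}; (6,5)→{2,5}. Safe: 4. Place at column 4.
Row 4: attacked by (1,1)→{1,4}; (2,6)→{4,6}; (3,4)→{3,4,5}; (6,5)→{3,5,7}. Safe: 2. Place at column 2.
Row 5: attacked by (1,1)→{1,5}; (2,6)→{3,6}; (3,4)→{2,4,6}; (4,2)→{1,2,3}; (6,5)→{4,5,6}. Safe: 7. Place at column 7.
Row 7: attacked by (1,1)→{1,7}; (2,6)→{1,6}; (3,4)→{4}; (4,2)→{2,5}; (5,7)→{5,7}; (6,5)→{4,5,6}. Safe: 3. Place at column 3.
Columns [1, 6, 4, 2, 7, 5, 3], r−c [0, -4, -1, 2, -2, 1, 4], r+c [2, 8, 7, 6, 12, 11, 10] are all distinct, so no two queens attack.

(1,1) (2,6) (3,4) (4,2) (5,7) (6,5) (7,3)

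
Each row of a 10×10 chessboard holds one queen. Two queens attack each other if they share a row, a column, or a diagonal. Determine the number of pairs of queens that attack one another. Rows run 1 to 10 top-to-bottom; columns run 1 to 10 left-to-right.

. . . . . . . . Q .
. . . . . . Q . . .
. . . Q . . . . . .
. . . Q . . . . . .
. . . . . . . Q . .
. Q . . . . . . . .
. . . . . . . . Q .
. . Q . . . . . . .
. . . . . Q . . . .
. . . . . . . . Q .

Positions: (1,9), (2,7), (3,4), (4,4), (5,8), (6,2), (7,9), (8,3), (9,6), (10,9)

5

Same column: (1,9)–(7,9) (column 9); (1,9)–(10,9) (column 9); (3,4)–(4,4) (column 4); (7,9)–(10,9) (column 9).
Same diagonal: (4,4)–(6,2) (|4−6| = |4−2| = 2).
Total attacking pairs: 5.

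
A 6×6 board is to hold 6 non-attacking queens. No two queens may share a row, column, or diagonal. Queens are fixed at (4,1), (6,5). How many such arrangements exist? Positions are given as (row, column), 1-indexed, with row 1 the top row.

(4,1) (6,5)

Branch on row 1: col 2 → 1; col 3 → 0; col 6 → 0.
Sum: 1 + 0 + 0 = 1.

1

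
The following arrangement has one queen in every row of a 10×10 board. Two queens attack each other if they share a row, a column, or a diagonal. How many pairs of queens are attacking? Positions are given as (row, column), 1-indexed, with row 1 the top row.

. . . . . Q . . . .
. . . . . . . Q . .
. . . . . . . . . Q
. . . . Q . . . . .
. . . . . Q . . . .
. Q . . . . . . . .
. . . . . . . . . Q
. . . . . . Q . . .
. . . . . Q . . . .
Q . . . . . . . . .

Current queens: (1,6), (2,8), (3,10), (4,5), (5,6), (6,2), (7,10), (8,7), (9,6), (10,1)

Same column: (1,6)–(5,6) (column 6); (1,6)–(9,6) (column 6); (3,10)–(7,10) (column 10); (5,6)–(9,6) (column 6).
Same diagonal: (4,5)–(5,6) (|4−5| = |5−6| = 1); (5,6)–(10,1) (|5−10| = |6−1| = 5); (8,7)–(9,6) (|8−9| = |7−6| = 1).
Total attacking pairs: 7.

7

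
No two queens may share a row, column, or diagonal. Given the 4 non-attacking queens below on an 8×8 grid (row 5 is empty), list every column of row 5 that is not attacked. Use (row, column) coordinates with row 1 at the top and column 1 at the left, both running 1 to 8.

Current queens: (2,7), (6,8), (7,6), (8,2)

columns 1, 3

(2,7) attacks row 5 at column 7 and diagonals 4.
(6,8) attacks row 5 at column 8 and diagonals 7.
(7,6) attacks row 5 at column 6 and diagonals 4, 8.
(8,2) attacks row 5 at column 2 and diagonals 5.
Attacked columns: {2, 4, 5, 6, 7, 8}. Safe: {1, 3}.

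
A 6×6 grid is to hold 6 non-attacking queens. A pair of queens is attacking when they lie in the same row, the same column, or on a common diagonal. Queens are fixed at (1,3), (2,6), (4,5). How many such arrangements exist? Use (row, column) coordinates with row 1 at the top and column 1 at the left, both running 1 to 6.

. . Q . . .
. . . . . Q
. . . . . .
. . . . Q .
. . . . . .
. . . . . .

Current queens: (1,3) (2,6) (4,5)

1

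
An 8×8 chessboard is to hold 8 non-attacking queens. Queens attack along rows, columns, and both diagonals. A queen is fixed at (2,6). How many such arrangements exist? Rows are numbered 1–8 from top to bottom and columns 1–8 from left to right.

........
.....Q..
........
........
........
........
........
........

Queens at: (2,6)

14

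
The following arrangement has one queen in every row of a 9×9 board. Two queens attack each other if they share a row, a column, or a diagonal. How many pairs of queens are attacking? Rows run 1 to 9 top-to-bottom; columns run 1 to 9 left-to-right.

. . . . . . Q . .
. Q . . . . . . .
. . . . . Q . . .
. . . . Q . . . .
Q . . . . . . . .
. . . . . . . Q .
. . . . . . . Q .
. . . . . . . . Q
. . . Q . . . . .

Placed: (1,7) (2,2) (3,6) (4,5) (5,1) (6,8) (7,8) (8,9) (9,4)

Same column: (6,8)–(7,8) (column 8).
Same diagonal: (3,6)–(4,5) (|3−4| = |6−5| = 1); (4,5)–(7,8) (|4−7| = |5−8| = 3); (4,5)–(8,9) (|4−8| = |5−9| = 4); (7,8)–(8,9) (|7−8| = |8−9| = 1).
Total attacking pairs: 5.

5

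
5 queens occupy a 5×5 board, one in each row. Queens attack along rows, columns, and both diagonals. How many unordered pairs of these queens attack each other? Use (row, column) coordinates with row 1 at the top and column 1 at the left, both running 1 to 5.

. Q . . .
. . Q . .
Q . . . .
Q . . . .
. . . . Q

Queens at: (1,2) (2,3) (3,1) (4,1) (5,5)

Same column: (3,1)–(4,1) (column 1).
Same diagonal: (1,2)–(2,3) (|1−2| = |2−3| = 1); (2,3)–(4,1) (|2−4| = |3−1| = 2).
Total attacking pairs: 3.

3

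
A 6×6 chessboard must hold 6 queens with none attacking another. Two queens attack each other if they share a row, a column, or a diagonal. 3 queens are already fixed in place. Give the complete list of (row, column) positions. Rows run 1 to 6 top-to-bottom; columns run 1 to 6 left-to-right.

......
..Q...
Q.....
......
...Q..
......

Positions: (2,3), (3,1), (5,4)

Row 1: attacked by (2,3)→{2,3,4}; (3,1)→{1,3}; (5,4)→{4}. Safe: 5, 6. Place at column 5.
Row 4: attacked by (1,5)→{2,5}; (2,3)→{1,3,5}; (3,1)→{1,2}; (5,4)→{3,4,5}. Safe: 6. Place at column 6.
Row 6: attacked by (1,5)→{5}; (2,3)→{3}; (3,1)→{1,4}; (4,6)→{4,6}; (5,4)→{3,4,5}. Safe: 2. Place at column 2.
Columns [5, 3, 1, 6, 4, 2], r−c [-4, -1, 2, -2, 1, 4], r+c [6, 5, 4, 10, 9, 8] are all distinct, so no two queens attack.

(1,5) (2,3) (3,1) (4,6) (5,4) (6,2)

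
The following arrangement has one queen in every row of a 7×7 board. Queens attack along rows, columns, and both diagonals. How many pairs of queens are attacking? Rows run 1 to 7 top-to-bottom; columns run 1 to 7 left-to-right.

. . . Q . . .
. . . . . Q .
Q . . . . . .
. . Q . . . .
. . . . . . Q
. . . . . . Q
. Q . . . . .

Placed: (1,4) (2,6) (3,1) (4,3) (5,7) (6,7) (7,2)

1

Same column: (5,7)–(6,7) (column 7).
Total attacking pairs: 1.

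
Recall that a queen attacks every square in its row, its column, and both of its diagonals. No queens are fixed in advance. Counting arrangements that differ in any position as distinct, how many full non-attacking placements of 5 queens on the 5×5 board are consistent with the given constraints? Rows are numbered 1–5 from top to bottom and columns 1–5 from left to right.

10

Branch on row 1: col 1 → 2; col 2 → 2; col 3 → 2; col 4 → 2; col 5 → 2.
Sum: 2 + 2 + 2 + 2 + 2 = 10.
(This is the classic 5-queens count.)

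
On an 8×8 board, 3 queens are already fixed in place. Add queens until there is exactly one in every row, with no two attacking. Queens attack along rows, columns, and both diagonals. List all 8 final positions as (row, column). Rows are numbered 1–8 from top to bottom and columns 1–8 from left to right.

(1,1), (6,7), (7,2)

(1,1) (2,5) (3,8) (4,6) (5,3) (6,7) (7,2) (8,4)

Row 2: attacked by (1,1)→{1,2}; (6,7)→{3,7}; (7,2)→{2,7}. Safe: 4, 5, 6, 8. Place at column 5.
Row 3: attacked by (1,1)→{1,3}; (2,5)→{4,5,6}; (6,7)→{4,7}; (7,2)→{2,6}. Safe: 8. Place at column 8.
Row 4: attacked by (1,1)→{1,4}; (2,5)→{3,5,7}; (3,8)→{7,8}; (6,7)→{5,7}; (7,2)→{2,5}. Safe: 6. Place at column 6.
Row 5: attacked by (1,1)→{1,5}; (2,5)→{2,5,8}; (3,8)→{6,8}; (4,6)→{5,6,7}; (6,7)→{6,7,8}; (7,2)→{2,4}. Safe: 3. Place at column 3.
Row 8: attacked by (1,1)→{1,8}; (2,5)→{5}; (3,8)→{3,8}; (4,6)→{2,6}; (5,3)→{3,6}; (6,7)→{5,7}; (7,2)→{1,2,3}. Safe: 4. Place at column 4.
Columns [1, 5, 8, 6, 3, 7, 2, 4], r−c [0, -3, -5, -2, 2, -1, 5, 4], r+c [2, 7, 11, 10, 8, 13, 9, 12] are all distinct, so no two queens attack.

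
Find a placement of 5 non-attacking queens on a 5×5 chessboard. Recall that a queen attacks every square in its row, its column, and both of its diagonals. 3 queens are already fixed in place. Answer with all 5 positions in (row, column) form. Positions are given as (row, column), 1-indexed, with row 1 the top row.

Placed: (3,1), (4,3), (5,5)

(1,2) (2,4) (3,1) (4,3) (5,5)

Row 1: attacked by (3,1)→{1,3}; (4,3)→{3}; (5,5)→{1,5}. Safe: 2, 4. Place at column 2.
Row 2: attacked by (1,2)→{1,2,3}; (3,1)→{1,2}; (4,3)→{1,3,5}; (5,5)→{2,5}. Safe: 4. Place at column 4.
Columns [2, 4, 1, 3, 5], r−c [-1, -2, 2, 1, 0], r+c [3, 6, 4, 7, 10] are all distinct, so no two queens attack.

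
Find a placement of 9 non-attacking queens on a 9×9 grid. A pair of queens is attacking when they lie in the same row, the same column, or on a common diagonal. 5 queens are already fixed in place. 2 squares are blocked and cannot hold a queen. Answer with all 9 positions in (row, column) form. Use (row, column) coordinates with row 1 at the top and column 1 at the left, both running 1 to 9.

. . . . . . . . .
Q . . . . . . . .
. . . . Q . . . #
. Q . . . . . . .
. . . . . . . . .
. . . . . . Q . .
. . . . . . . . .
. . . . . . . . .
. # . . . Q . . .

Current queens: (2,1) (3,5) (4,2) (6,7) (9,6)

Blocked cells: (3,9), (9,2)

Row 1: attacked by (2,1)→{1,2}; (3,5)→{3,5,7}; (4,2)→{2,5}; (6,7)→{2,7}; (9,6)→{6}. Safe: 4, 8, 9. Place at column 4.
Row 5: attacked by (1,4)→{4,8}; (2,1)→{1,4}; (3,5)→{3,5,7}; (4,2)→{1,2,3}; (6,7)→{6,7,8}; (9,6)→{2,6}. Safe: 9. Place at column 9.
Row 7: attacked by (1,4)→{4}; (2,1)→{1,6}; (3,5)→{1,5,9}; (4,2)→{2,5}; (5,9)→{7,9}; (6,7)→{6,7,8}; (9,6)→{4,6,8}. Safe: 3. Place at column 3.
Row 8: attacked by (1,4)→{4}; (2,1)→{1,7}; (3,5)→{5}; (4,2)→{2,6}; (5,9)→{6,9}; (6,7)→{5,7,9}; (7,3)→{2,3,4}; (9,6)→{5,6,7}. Safe: 8. Place at column 8.
Columns [4, 1, 5, 2, 9, 7, 3, 8, 6], r−c [-3, 1, -2, 2, -4, -1, 4, 0, 3], r+c [5, 3, 8, 6, 14, 13, 10, 16, 15] are all distinct, so no two queens attack.

(1,4) (2,1) (3,5) (4,2) (5,9) (6,7) (7,3) (8,8) (9,6)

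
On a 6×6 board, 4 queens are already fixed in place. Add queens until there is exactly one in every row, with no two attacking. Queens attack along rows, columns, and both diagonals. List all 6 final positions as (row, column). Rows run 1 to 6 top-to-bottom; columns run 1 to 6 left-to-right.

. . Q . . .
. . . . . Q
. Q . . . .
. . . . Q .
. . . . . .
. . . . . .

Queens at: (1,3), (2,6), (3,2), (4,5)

(1,3) (2,6) (3,2) (4,5) (5,1) (6,4)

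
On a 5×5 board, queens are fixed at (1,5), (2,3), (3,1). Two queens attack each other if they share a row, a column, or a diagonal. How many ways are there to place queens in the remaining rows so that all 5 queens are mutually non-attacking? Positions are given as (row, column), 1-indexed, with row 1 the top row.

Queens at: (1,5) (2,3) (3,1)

1

Branch on row 4: col 4 → 1.
Sum: 1 = 1.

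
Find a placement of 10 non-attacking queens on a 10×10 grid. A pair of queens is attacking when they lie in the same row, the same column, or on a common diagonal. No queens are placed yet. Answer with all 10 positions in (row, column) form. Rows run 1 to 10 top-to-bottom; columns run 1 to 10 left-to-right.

(1,5) (2,3) (3,6) (4,10) (5,7) (6,4) (7,1) (8,8) (9,2) (10,9)

Row 1: Safe: 1, 2, 3, 4, 5, 6, 7, 8, 9, 10. Place at column 5.
Row 2: attacked by (1,5)→{4,5,6}. Safe: 1, 2, 3, 7, 8, 9, 10. Place at column 3.
Row 3: attacked by (1,5)→{3,5,7}; (2,3)→{2,3,4}. Safe: 1, 6, 8, 9, 10. Place at column 6.
Row 4: attacked by (1,5)→{2,5,8}; (2,3)→{1,3,5}; (3,6)→{5,6,7}. Safe: 4, 9, 10. Place at column 10.
Row 5: attacked by (1,5)→{1,5,9}; (2,3)→{3,6}; (3,6)→{4,6,8}; (4,10)→{9,10}. Safe: 2, 7. Place at column 7.
Row 6: attacked by (1,5)→{5,10}; (2,3)→{3,7}; (3,6)→{3,6,9}; (4,10)→{8,10}; (5,7)→{6,7,8}. Safe: 1, 2, 4. Place at column 4.
Row 7: attacked by (1,5)→{5}; (2,3)→{3,8}; (3,6)→{2,6,10}; (4,10)→{7,10}; (5,7)→{5,7,9}; (6,4)→{3,4,5}. Safe: 1. Place at column 1.
Row 8: attacked by (1,5)→{5}; (2,3)→{3,9}; (3,6)→{1,6}; (4,10)→{6,10}; (5,7)→{4,7,10}; (6,4)→{2,4,6}; (7,1)→{1,2}. Safe: 8. Place at column 8.
Row 9: attacked by (1,5)→{5}; (2,3)→{3,10}; (3,6)→{6}; (4,10)→{5,10}; (5,7)→{3,7}; (6,4)→{1,4,7}; (7,1)→{1,3}; (8,8)→{7,8,9}. Safe: 2. Place at column 2.
Row 10: attacked by (1,5)→{5}; (2,3)→{3}; (3,6)→{6}; (4,10)→{4,10}; (5,7)→{2,7}; (6,4)→{4,8}; (7,1)→{1,4}; (8,8)→{6,8,10}; (9,2)→{1,2,3}. Safe: 9. Place at column 9.
Columns [5, 3, 6, 10, 7, 4, 1, 8, 2, 9], r−c [-4, -1, -3, -6, -2, 2, 6, 0, 7, 1], r+c [6, 5, 9, 14, 12, 10, 8, 16, 11, 19] are all distinct, so no two queens attack.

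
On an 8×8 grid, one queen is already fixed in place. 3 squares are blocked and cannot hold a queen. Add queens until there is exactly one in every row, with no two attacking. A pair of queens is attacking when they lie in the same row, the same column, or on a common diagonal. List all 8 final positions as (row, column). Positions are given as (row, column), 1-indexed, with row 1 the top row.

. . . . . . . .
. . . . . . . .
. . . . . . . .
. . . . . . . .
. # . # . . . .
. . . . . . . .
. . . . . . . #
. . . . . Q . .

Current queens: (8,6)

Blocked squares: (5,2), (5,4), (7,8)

(1,3) (2,7) (3,2) (4,8) (5,5) (6,1) (7,4) (8,6)

Row 1: attacked by (8,6)→{6}. Safe: 1, 2, 3, 4, 5, 7, 8. Place at column 3.
Row 2: attacked by (1,3)→{2,3,4}; (8,6)→{6}. Safe: 1, 5, 7, 8. Place at column 7.
Row 3: attacked by (1,3)→{1,3,5}; (2,7)→{6,7,8}; (8,6)→{1,6}. Safe: 2, 4. Place at column 2.
Row 4: attacked by (1,3)→{3,6}; (2,7)→{5,7}; (3,2)→{1,2,3}; (8,6)→{2,6}. Safe: 4, 8. Place at column 8.
Row 5: attacked by (1,3)→{3,7}; (2,7)→{4,7}; (3,2)→{2,4}; (4,8)→{7,8}; (8,6)→{3,6}. Blocked: 2,4. Safe: 1, 5. Place at column 5.
Row 6: attacked by (1,3)→{3,8}; (2,7)→{3,7}; (3,2)→{2,5}; (4,8)→{6,8}; (5,5)→{4,5,6}; (8,6)→{4,6,8}. Safe: 1. Place at column 1.
Row 7: attacked by (1,3)→{3}; (2,7)→{2,7}; (3,2)→{2,6}; (4,8)→{5,8}; (5,5)→{3,5,7}; (6,1)→{1,2}; (8,6)→{5,6,7}. Blocked: 8. Safe: 4. Place at column 4.
Columns [3, 7, 2, 8, 5, 1, 4, 6], r−c [-2, -5, 1, -4, 0, 5, 3, 2], r+c [4, 9, 5, 12, 10, 7, 11, 14] are all distinct, so no two queens attack.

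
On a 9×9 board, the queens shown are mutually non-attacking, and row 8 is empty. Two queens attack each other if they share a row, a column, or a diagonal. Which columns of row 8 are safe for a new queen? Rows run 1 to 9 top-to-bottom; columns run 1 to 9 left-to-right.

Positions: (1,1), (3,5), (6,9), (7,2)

(1,1) attacks row 8 at column 1 and diagonals 8.
(3,5) attacks row 8 at column 5.
(6,9) attacks row 8 at column 9 and diagonals 7.
(7,2) attacks row 8 at column 2 and diagonals 1, 3.
Attacked columns: {1, 2, 3, 5, 7, 8, 9}. Safe: {4, 6}.

columns 4, 6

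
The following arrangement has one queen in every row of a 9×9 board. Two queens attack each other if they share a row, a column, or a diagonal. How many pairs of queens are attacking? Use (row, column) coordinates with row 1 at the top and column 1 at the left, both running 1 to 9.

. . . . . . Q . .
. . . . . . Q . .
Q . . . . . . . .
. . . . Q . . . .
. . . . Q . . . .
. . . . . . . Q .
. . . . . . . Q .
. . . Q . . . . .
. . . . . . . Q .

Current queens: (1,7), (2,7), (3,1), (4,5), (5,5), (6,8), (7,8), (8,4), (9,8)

7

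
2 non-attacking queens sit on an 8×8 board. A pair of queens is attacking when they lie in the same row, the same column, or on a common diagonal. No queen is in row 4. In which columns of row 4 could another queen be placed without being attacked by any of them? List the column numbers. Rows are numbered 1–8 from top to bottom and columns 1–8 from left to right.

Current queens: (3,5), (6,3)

(3,5) attacks row 4 at column 5 and diagonals 4, 6.
(6,3) attacks row 4 at column 3 and diagonals 1, 5.
Attacked columns: {1, 3, 4, 5, 6}. Safe: {2, 7, 8}.

columns 2, 7, 8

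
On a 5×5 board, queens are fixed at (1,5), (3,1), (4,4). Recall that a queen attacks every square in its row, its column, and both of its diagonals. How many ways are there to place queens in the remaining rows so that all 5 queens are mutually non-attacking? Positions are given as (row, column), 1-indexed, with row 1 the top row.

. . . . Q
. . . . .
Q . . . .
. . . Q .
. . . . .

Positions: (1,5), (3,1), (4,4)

Branch on row 2: col 3 → 1.
Sum: 1 = 1.

1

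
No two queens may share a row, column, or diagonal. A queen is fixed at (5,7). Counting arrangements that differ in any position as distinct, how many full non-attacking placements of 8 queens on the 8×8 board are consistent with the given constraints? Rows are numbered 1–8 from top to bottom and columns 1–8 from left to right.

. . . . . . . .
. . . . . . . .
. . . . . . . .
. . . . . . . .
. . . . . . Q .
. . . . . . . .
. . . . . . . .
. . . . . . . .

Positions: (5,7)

Branch on row 1: col 1 → 1; col 2 → 0; col 4 → 3; col 5 → 3; col 6 → 0; col 8 → 1.
Sum: 1 + 0 + 3 + 3 + 0 + 1 = 8.

8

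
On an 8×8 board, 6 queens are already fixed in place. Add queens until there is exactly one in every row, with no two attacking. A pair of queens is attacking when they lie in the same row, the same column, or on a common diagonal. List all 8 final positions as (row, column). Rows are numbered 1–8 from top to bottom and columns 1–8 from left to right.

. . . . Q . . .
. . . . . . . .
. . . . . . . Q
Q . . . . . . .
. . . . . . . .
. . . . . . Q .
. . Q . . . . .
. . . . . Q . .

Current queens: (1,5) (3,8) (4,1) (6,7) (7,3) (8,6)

(1,5) (2,2) (3,8) (4,1) (5,4) (6,7) (7,3) (8,6)

Row 2: attacked by (1,5)→{4,5,6}; (3,8)→{7,8}; (4,1)→{1,3}; (6,7)→{3,7}; (7,3)→{3,8}; (8,6)→{6}. Safe: 2. Place at column 2.
Row 5: attacked by (1,5)→{1,5}; (2,2)→{2,5}; (3,8)→{6,8}; (4,1)→{1,2}; (6,7)→{6,7,8}; (7,3)→{1,3,5}; (8,6)→{3,6}. Safe: 4. Place at column 4.
Columns [5, 2, 8, 1, 4, 7, 3, 6], r−c [-4, 0, -5, 3, 1, -1, 4, 2], r+c [6, 4, 11, 5, 9, 13, 10, 14] are all distinct, so no two queens attack.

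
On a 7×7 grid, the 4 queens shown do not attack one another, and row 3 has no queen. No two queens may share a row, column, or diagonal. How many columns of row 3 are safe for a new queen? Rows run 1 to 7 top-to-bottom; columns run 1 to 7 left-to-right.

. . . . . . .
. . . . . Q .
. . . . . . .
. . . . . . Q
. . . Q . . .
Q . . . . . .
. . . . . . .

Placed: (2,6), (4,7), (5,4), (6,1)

(2,6) attacks row 3 at column 6 and diagonals 5, 7.
(4,7) attacks row 3 at column 7 and diagonals 6.
(5,4) attacks row 3 at column 4 and diagonals 2, 6.
(6,1) attacks row 3 at column 1 and diagonals 4.
Attacked columns: {1, 2, 4, 5, 6, 7}. Safe: {3}.

1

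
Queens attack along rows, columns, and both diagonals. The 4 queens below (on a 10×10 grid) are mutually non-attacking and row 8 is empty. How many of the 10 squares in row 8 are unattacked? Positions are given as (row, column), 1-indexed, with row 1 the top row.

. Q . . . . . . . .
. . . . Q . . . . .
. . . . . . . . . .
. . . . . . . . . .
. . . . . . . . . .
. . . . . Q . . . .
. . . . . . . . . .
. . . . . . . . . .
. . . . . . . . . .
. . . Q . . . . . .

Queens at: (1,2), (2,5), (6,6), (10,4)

4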